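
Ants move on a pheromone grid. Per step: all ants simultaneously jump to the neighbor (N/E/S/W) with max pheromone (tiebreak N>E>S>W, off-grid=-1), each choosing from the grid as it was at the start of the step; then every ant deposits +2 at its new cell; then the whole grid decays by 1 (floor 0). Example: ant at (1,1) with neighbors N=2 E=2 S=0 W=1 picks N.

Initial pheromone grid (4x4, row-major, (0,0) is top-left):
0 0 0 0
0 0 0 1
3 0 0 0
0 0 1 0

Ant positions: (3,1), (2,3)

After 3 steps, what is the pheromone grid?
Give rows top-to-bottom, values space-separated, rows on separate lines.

After step 1: ants at (3,2),(1,3)
  0 0 0 0
  0 0 0 2
  2 0 0 0
  0 0 2 0
After step 2: ants at (2,2),(0,3)
  0 0 0 1
  0 0 0 1
  1 0 1 0
  0 0 1 0
After step 3: ants at (3,2),(1,3)
  0 0 0 0
  0 0 0 2
  0 0 0 0
  0 0 2 0

0 0 0 0
0 0 0 2
0 0 0 0
0 0 2 0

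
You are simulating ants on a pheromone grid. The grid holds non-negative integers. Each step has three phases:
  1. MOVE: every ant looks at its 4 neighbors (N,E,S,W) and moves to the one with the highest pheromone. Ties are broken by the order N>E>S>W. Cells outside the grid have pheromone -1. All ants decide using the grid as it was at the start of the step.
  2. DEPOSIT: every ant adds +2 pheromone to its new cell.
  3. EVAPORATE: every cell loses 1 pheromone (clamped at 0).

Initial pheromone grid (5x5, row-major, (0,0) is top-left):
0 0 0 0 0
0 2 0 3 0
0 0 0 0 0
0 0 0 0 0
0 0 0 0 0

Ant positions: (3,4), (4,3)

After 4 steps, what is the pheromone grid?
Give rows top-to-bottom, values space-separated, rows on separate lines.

After step 1: ants at (2,4),(3,3)
  0 0 0 0 0
  0 1 0 2 0
  0 0 0 0 1
  0 0 0 1 0
  0 0 0 0 0
After step 2: ants at (1,4),(2,3)
  0 0 0 0 0
  0 0 0 1 1
  0 0 0 1 0
  0 0 0 0 0
  0 0 0 0 0
After step 3: ants at (1,3),(1,3)
  0 0 0 0 0
  0 0 0 4 0
  0 0 0 0 0
  0 0 0 0 0
  0 0 0 0 0
After step 4: ants at (0,3),(0,3)
  0 0 0 3 0
  0 0 0 3 0
  0 0 0 0 0
  0 0 0 0 0
  0 0 0 0 0

0 0 0 3 0
0 0 0 3 0
0 0 0 0 0
0 0 0 0 0
0 0 0 0 0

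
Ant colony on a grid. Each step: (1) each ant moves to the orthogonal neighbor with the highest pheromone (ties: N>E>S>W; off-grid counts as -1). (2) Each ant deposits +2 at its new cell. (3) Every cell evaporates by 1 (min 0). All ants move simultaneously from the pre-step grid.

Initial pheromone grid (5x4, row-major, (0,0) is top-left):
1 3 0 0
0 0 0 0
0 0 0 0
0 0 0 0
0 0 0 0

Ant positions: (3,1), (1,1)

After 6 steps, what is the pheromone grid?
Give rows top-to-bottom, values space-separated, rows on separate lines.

After step 1: ants at (2,1),(0,1)
  0 4 0 0
  0 0 0 0
  0 1 0 0
  0 0 0 0
  0 0 0 0
After step 2: ants at (1,1),(0,2)
  0 3 1 0
  0 1 0 0
  0 0 0 0
  0 0 0 0
  0 0 0 0
After step 3: ants at (0,1),(0,1)
  0 6 0 0
  0 0 0 0
  0 0 0 0
  0 0 0 0
  0 0 0 0
After step 4: ants at (0,2),(0,2)
  0 5 3 0
  0 0 0 0
  0 0 0 0
  0 0 0 0
  0 0 0 0
After step 5: ants at (0,1),(0,1)
  0 8 2 0
  0 0 0 0
  0 0 0 0
  0 0 0 0
  0 0 0 0
After step 6: ants at (0,2),(0,2)
  0 7 5 0
  0 0 0 0
  0 0 0 0
  0 0 0 0
  0 0 0 0

0 7 5 0
0 0 0 0
0 0 0 0
0 0 0 0
0 0 0 0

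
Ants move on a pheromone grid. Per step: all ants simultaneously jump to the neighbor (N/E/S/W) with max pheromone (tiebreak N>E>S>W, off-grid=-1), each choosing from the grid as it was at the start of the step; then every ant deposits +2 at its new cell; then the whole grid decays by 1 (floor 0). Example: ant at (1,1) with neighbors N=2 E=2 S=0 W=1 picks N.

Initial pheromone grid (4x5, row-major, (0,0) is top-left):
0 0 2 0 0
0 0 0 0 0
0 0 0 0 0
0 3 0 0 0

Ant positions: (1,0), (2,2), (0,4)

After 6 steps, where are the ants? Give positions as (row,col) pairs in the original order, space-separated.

Step 1: ant0:(1,0)->N->(0,0) | ant1:(2,2)->N->(1,2) | ant2:(0,4)->S->(1,4)
  grid max=2 at (3,1)
Step 2: ant0:(0,0)->E->(0,1) | ant1:(1,2)->N->(0,2) | ant2:(1,4)->N->(0,4)
  grid max=2 at (0,2)
Step 3: ant0:(0,1)->E->(0,2) | ant1:(0,2)->W->(0,1) | ant2:(0,4)->S->(1,4)
  grid max=3 at (0,2)
Step 4: ant0:(0,2)->W->(0,1) | ant1:(0,1)->E->(0,2) | ant2:(1,4)->N->(0,4)
  grid max=4 at (0,2)
Step 5: ant0:(0,1)->E->(0,2) | ant1:(0,2)->W->(0,1) | ant2:(0,4)->S->(1,4)
  grid max=5 at (0,2)
Step 6: ant0:(0,2)->W->(0,1) | ant1:(0,1)->E->(0,2) | ant2:(1,4)->N->(0,4)
  grid max=6 at (0,2)

(0,1) (0,2) (0,4)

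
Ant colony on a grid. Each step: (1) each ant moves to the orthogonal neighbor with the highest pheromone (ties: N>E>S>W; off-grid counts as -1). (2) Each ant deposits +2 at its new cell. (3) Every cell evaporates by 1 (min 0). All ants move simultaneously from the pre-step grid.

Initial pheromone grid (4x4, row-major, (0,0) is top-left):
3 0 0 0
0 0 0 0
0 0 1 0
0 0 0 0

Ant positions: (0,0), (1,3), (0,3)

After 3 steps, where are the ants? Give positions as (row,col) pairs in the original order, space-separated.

Step 1: ant0:(0,0)->E->(0,1) | ant1:(1,3)->N->(0,3) | ant2:(0,3)->S->(1,3)
  grid max=2 at (0,0)
Step 2: ant0:(0,1)->W->(0,0) | ant1:(0,3)->S->(1,3) | ant2:(1,3)->N->(0,3)
  grid max=3 at (0,0)
Step 3: ant0:(0,0)->E->(0,1) | ant1:(1,3)->N->(0,3) | ant2:(0,3)->S->(1,3)
  grid max=3 at (0,3)

(0,1) (0,3) (1,3)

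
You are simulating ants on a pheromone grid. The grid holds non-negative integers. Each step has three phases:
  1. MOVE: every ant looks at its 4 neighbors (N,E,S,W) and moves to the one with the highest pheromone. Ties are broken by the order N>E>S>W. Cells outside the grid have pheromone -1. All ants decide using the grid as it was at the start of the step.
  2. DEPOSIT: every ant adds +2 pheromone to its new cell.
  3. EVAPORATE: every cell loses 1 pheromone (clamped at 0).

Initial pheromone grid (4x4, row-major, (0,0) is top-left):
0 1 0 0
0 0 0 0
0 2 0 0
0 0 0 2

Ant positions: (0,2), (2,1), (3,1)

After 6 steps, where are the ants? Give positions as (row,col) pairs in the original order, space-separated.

Step 1: ant0:(0,2)->W->(0,1) | ant1:(2,1)->N->(1,1) | ant2:(3,1)->N->(2,1)
  grid max=3 at (2,1)
Step 2: ant0:(0,1)->S->(1,1) | ant1:(1,1)->S->(2,1) | ant2:(2,1)->N->(1,1)
  grid max=4 at (1,1)
Step 3: ant0:(1,1)->S->(2,1) | ant1:(2,1)->N->(1,1) | ant2:(1,1)->S->(2,1)
  grid max=7 at (2,1)
Step 4: ant0:(2,1)->N->(1,1) | ant1:(1,1)->S->(2,1) | ant2:(2,1)->N->(1,1)
  grid max=8 at (1,1)
Step 5: ant0:(1,1)->S->(2,1) | ant1:(2,1)->N->(1,1) | ant2:(1,1)->S->(2,1)
  grid max=11 at (2,1)
Step 6: ant0:(2,1)->N->(1,1) | ant1:(1,1)->S->(2,1) | ant2:(2,1)->N->(1,1)
  grid max=12 at (1,1)

(1,1) (2,1) (1,1)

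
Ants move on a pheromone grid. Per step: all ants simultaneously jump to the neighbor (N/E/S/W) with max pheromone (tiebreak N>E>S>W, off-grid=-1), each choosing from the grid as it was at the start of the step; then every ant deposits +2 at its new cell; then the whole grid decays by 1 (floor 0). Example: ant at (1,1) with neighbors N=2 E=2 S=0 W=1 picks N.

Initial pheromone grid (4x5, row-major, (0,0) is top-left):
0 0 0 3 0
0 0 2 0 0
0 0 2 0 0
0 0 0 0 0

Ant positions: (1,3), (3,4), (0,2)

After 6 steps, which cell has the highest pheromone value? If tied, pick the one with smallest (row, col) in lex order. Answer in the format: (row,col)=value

Answer: (0,3)=13

Derivation:
Step 1: ant0:(1,3)->N->(0,3) | ant1:(3,4)->N->(2,4) | ant2:(0,2)->E->(0,3)
  grid max=6 at (0,3)
Step 2: ant0:(0,3)->E->(0,4) | ant1:(2,4)->N->(1,4) | ant2:(0,3)->E->(0,4)
  grid max=5 at (0,3)
Step 3: ant0:(0,4)->W->(0,3) | ant1:(1,4)->N->(0,4) | ant2:(0,4)->W->(0,3)
  grid max=8 at (0,3)
Step 4: ant0:(0,3)->E->(0,4) | ant1:(0,4)->W->(0,3) | ant2:(0,3)->E->(0,4)
  grid max=9 at (0,3)
Step 5: ant0:(0,4)->W->(0,3) | ant1:(0,3)->E->(0,4) | ant2:(0,4)->W->(0,3)
  grid max=12 at (0,3)
Step 6: ant0:(0,3)->E->(0,4) | ant1:(0,4)->W->(0,3) | ant2:(0,3)->E->(0,4)
  grid max=13 at (0,3)
Final grid:
  0 0 0 13 11
  0 0 0 0 0
  0 0 0 0 0
  0 0 0 0 0
Max pheromone 13 at (0,3)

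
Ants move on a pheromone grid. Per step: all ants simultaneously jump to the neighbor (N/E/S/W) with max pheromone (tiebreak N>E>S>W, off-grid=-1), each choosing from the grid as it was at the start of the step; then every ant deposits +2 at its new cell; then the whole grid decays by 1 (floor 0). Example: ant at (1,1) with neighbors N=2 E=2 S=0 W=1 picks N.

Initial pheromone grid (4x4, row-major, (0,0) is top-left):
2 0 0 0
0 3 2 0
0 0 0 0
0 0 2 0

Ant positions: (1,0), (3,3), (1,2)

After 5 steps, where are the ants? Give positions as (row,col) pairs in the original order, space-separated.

Step 1: ant0:(1,0)->E->(1,1) | ant1:(3,3)->W->(3,2) | ant2:(1,2)->W->(1,1)
  grid max=6 at (1,1)
Step 2: ant0:(1,1)->E->(1,2) | ant1:(3,2)->N->(2,2) | ant2:(1,1)->E->(1,2)
  grid max=5 at (1,1)
Step 3: ant0:(1,2)->W->(1,1) | ant1:(2,2)->N->(1,2) | ant2:(1,2)->W->(1,1)
  grid max=8 at (1,1)
Step 4: ant0:(1,1)->E->(1,2) | ant1:(1,2)->W->(1,1) | ant2:(1,1)->E->(1,2)
  grid max=9 at (1,1)
Step 5: ant0:(1,2)->W->(1,1) | ant1:(1,1)->E->(1,2) | ant2:(1,2)->W->(1,1)
  grid max=12 at (1,1)

(1,1) (1,2) (1,1)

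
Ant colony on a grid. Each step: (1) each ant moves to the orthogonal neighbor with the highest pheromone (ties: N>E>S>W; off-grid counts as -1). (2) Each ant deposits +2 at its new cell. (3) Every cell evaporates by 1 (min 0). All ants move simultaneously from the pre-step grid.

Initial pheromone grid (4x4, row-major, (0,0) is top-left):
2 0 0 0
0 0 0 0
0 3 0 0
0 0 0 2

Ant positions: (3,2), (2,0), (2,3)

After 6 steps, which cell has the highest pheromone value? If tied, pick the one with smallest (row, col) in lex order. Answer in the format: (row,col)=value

Answer: (3,3)=8

Derivation:
Step 1: ant0:(3,2)->E->(3,3) | ant1:(2,0)->E->(2,1) | ant2:(2,3)->S->(3,3)
  grid max=5 at (3,3)
Step 2: ant0:(3,3)->N->(2,3) | ant1:(2,1)->N->(1,1) | ant2:(3,3)->N->(2,3)
  grid max=4 at (3,3)
Step 3: ant0:(2,3)->S->(3,3) | ant1:(1,1)->S->(2,1) | ant2:(2,3)->S->(3,3)
  grid max=7 at (3,3)
Step 4: ant0:(3,3)->N->(2,3) | ant1:(2,1)->N->(1,1) | ant2:(3,3)->N->(2,3)
  grid max=6 at (3,3)
Step 5: ant0:(2,3)->S->(3,3) | ant1:(1,1)->S->(2,1) | ant2:(2,3)->S->(3,3)
  grid max=9 at (3,3)
Step 6: ant0:(3,3)->N->(2,3) | ant1:(2,1)->N->(1,1) | ant2:(3,3)->N->(2,3)
  grid max=8 at (3,3)
Final grid:
  0 0 0 0
  0 1 0 0
  0 3 0 7
  0 0 0 8
Max pheromone 8 at (3,3)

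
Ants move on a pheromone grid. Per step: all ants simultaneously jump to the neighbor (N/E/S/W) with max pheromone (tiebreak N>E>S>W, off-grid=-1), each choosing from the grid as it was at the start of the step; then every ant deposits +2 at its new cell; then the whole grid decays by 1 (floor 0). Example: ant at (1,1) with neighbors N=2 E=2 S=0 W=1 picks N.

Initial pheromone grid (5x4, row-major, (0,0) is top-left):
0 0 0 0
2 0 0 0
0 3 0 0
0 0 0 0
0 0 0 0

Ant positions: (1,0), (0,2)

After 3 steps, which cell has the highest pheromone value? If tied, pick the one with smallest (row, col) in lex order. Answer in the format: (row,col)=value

Answer: (0,0)=1

Derivation:
Step 1: ant0:(1,0)->N->(0,0) | ant1:(0,2)->E->(0,3)
  grid max=2 at (2,1)
Step 2: ant0:(0,0)->S->(1,0) | ant1:(0,3)->S->(1,3)
  grid max=2 at (1,0)
Step 3: ant0:(1,0)->N->(0,0) | ant1:(1,3)->N->(0,3)
  grid max=1 at (0,0)
Final grid:
  1 0 0 1
  1 0 0 0
  0 0 0 0
  0 0 0 0
  0 0 0 0
Max pheromone 1 at (0,0)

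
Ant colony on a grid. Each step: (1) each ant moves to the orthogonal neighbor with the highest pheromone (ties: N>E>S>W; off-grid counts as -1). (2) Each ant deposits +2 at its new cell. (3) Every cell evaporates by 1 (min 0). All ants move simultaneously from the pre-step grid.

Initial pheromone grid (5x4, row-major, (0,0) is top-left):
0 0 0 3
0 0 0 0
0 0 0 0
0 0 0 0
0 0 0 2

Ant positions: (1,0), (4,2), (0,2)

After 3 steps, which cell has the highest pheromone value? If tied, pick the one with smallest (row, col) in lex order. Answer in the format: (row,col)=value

Step 1: ant0:(1,0)->N->(0,0) | ant1:(4,2)->E->(4,3) | ant2:(0,2)->E->(0,3)
  grid max=4 at (0,3)
Step 2: ant0:(0,0)->E->(0,1) | ant1:(4,3)->N->(3,3) | ant2:(0,3)->S->(1,3)
  grid max=3 at (0,3)
Step 3: ant0:(0,1)->E->(0,2) | ant1:(3,3)->S->(4,3) | ant2:(1,3)->N->(0,3)
  grid max=4 at (0,3)
Final grid:
  0 0 1 4
  0 0 0 0
  0 0 0 0
  0 0 0 0
  0 0 0 3
Max pheromone 4 at (0,3)

Answer: (0,3)=4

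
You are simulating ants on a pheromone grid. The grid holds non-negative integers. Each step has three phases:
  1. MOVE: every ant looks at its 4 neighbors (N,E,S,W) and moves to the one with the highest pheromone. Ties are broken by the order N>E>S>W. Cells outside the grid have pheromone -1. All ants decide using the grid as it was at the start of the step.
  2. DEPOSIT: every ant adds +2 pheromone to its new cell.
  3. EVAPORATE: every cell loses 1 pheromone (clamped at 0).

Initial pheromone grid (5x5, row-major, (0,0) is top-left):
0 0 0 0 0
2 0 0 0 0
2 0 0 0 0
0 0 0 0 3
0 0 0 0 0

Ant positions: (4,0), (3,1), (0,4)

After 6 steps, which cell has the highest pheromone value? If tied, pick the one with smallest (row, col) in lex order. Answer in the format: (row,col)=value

Answer: (2,0)=8

Derivation:
Step 1: ant0:(4,0)->N->(3,0) | ant1:(3,1)->N->(2,1) | ant2:(0,4)->S->(1,4)
  grid max=2 at (3,4)
Step 2: ant0:(3,0)->N->(2,0) | ant1:(2,1)->W->(2,0) | ant2:(1,4)->N->(0,4)
  grid max=4 at (2,0)
Step 3: ant0:(2,0)->N->(1,0) | ant1:(2,0)->N->(1,0) | ant2:(0,4)->S->(1,4)
  grid max=3 at (1,0)
Step 4: ant0:(1,0)->S->(2,0) | ant1:(1,0)->S->(2,0) | ant2:(1,4)->N->(0,4)
  grid max=6 at (2,0)
Step 5: ant0:(2,0)->N->(1,0) | ant1:(2,0)->N->(1,0) | ant2:(0,4)->S->(1,4)
  grid max=5 at (1,0)
Step 6: ant0:(1,0)->S->(2,0) | ant1:(1,0)->S->(2,0) | ant2:(1,4)->N->(0,4)
  grid max=8 at (2,0)
Final grid:
  0 0 0 0 1
  4 0 0 0 0
  8 0 0 0 0
  0 0 0 0 0
  0 0 0 0 0
Max pheromone 8 at (2,0)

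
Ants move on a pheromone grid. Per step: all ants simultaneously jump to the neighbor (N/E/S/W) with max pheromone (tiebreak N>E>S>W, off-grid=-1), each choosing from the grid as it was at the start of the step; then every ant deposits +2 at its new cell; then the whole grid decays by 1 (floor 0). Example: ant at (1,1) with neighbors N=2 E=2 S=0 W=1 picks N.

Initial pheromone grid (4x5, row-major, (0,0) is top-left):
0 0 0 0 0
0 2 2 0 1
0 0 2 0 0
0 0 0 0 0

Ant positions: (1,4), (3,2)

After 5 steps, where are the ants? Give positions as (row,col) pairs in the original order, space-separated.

Step 1: ant0:(1,4)->N->(0,4) | ant1:(3,2)->N->(2,2)
  grid max=3 at (2,2)
Step 2: ant0:(0,4)->S->(1,4) | ant1:(2,2)->N->(1,2)
  grid max=2 at (1,2)
Step 3: ant0:(1,4)->N->(0,4) | ant1:(1,2)->S->(2,2)
  grid max=3 at (2,2)
Step 4: ant0:(0,4)->S->(1,4) | ant1:(2,2)->N->(1,2)
  grid max=2 at (1,2)
Step 5: ant0:(1,4)->N->(0,4) | ant1:(1,2)->S->(2,2)
  grid max=3 at (2,2)

(0,4) (2,2)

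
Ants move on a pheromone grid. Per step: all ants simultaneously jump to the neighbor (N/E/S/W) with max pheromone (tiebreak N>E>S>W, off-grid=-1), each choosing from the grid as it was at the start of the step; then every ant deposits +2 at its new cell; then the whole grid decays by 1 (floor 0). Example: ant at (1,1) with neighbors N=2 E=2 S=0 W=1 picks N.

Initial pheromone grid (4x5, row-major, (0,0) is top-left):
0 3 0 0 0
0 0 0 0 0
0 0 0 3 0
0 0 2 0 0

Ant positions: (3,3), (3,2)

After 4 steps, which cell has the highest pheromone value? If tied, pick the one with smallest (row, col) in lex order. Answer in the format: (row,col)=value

Step 1: ant0:(3,3)->N->(2,3) | ant1:(3,2)->N->(2,2)
  grid max=4 at (2,3)
Step 2: ant0:(2,3)->W->(2,2) | ant1:(2,2)->E->(2,3)
  grid max=5 at (2,3)
Step 3: ant0:(2,2)->E->(2,3) | ant1:(2,3)->W->(2,2)
  grid max=6 at (2,3)
Step 4: ant0:(2,3)->W->(2,2) | ant1:(2,2)->E->(2,3)
  grid max=7 at (2,3)
Final grid:
  0 0 0 0 0
  0 0 0 0 0
  0 0 4 7 0
  0 0 0 0 0
Max pheromone 7 at (2,3)

Answer: (2,3)=7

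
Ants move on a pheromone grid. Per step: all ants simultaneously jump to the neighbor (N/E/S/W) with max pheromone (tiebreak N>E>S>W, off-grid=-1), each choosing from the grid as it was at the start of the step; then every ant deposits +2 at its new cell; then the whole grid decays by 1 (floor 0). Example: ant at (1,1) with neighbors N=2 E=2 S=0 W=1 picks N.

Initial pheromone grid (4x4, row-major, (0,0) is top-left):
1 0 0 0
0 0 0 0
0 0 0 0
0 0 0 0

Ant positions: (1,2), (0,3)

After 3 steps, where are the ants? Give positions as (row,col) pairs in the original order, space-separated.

Step 1: ant0:(1,2)->N->(0,2) | ant1:(0,3)->S->(1,3)
  grid max=1 at (0,2)
Step 2: ant0:(0,2)->E->(0,3) | ant1:(1,3)->N->(0,3)
  grid max=3 at (0,3)
Step 3: ant0:(0,3)->S->(1,3) | ant1:(0,3)->S->(1,3)
  grid max=3 at (1,3)

(1,3) (1,3)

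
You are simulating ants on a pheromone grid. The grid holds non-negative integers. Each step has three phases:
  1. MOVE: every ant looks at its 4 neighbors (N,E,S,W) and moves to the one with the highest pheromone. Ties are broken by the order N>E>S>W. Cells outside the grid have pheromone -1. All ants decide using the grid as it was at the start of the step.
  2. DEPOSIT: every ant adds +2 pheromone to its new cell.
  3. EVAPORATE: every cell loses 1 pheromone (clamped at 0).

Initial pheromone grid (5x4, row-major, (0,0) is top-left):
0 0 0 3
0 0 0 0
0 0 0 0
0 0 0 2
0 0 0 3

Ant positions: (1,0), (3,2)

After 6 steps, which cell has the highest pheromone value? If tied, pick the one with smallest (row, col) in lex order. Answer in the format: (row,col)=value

Answer: (4,3)=3

Derivation:
Step 1: ant0:(1,0)->N->(0,0) | ant1:(3,2)->E->(3,3)
  grid max=3 at (3,3)
Step 2: ant0:(0,0)->E->(0,1) | ant1:(3,3)->S->(4,3)
  grid max=3 at (4,3)
Step 3: ant0:(0,1)->E->(0,2) | ant1:(4,3)->N->(3,3)
  grid max=3 at (3,3)
Step 4: ant0:(0,2)->E->(0,3) | ant1:(3,3)->S->(4,3)
  grid max=3 at (4,3)
Step 5: ant0:(0,3)->S->(1,3) | ant1:(4,3)->N->(3,3)
  grid max=3 at (3,3)
Step 6: ant0:(1,3)->N->(0,3) | ant1:(3,3)->S->(4,3)
  grid max=3 at (4,3)
Final grid:
  0 0 0 1
  0 0 0 0
  0 0 0 0
  0 0 0 2
  0 0 0 3
Max pheromone 3 at (4,3)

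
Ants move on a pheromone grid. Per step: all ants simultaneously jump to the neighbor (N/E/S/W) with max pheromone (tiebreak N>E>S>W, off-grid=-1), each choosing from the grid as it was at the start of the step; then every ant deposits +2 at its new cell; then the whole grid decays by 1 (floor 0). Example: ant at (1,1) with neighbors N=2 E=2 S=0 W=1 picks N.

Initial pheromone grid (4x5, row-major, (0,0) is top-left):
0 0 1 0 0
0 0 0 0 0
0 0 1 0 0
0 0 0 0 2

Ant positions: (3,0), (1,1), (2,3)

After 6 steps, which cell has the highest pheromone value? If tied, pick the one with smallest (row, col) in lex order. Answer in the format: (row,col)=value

Answer: (0,2)=7

Derivation:
Step 1: ant0:(3,0)->N->(2,0) | ant1:(1,1)->N->(0,1) | ant2:(2,3)->W->(2,2)
  grid max=2 at (2,2)
Step 2: ant0:(2,0)->N->(1,0) | ant1:(0,1)->E->(0,2) | ant2:(2,2)->N->(1,2)
  grid max=1 at (0,2)
Step 3: ant0:(1,0)->N->(0,0) | ant1:(0,2)->S->(1,2) | ant2:(1,2)->N->(0,2)
  grid max=2 at (0,2)
Step 4: ant0:(0,0)->E->(0,1) | ant1:(1,2)->N->(0,2) | ant2:(0,2)->S->(1,2)
  grid max=3 at (0,2)
Step 5: ant0:(0,1)->E->(0,2) | ant1:(0,2)->S->(1,2) | ant2:(1,2)->N->(0,2)
  grid max=6 at (0,2)
Step 6: ant0:(0,2)->S->(1,2) | ant1:(1,2)->N->(0,2) | ant2:(0,2)->S->(1,2)
  grid max=7 at (0,2)
Final grid:
  0 0 7 0 0
  0 0 7 0 0
  0 0 0 0 0
  0 0 0 0 0
Max pheromone 7 at (0,2)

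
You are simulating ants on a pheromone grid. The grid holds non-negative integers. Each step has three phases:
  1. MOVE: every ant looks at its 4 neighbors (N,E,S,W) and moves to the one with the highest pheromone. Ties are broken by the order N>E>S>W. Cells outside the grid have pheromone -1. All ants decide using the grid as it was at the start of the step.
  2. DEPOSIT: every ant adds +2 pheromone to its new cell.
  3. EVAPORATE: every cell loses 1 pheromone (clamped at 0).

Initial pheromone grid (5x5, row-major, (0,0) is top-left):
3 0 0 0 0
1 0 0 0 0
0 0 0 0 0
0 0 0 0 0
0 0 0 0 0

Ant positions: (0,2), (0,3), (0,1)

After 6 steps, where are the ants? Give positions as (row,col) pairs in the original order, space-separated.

Step 1: ant0:(0,2)->E->(0,3) | ant1:(0,3)->E->(0,4) | ant2:(0,1)->W->(0,0)
  grid max=4 at (0,0)
Step 2: ant0:(0,3)->E->(0,4) | ant1:(0,4)->W->(0,3) | ant2:(0,0)->E->(0,1)
  grid max=3 at (0,0)
Step 3: ant0:(0,4)->W->(0,3) | ant1:(0,3)->E->(0,4) | ant2:(0,1)->W->(0,0)
  grid max=4 at (0,0)
Step 4: ant0:(0,3)->E->(0,4) | ant1:(0,4)->W->(0,3) | ant2:(0,0)->E->(0,1)
  grid max=4 at (0,3)
Step 5: ant0:(0,4)->W->(0,3) | ant1:(0,3)->E->(0,4) | ant2:(0,1)->W->(0,0)
  grid max=5 at (0,3)
Step 6: ant0:(0,3)->E->(0,4) | ant1:(0,4)->W->(0,3) | ant2:(0,0)->E->(0,1)
  grid max=6 at (0,3)

(0,4) (0,3) (0,1)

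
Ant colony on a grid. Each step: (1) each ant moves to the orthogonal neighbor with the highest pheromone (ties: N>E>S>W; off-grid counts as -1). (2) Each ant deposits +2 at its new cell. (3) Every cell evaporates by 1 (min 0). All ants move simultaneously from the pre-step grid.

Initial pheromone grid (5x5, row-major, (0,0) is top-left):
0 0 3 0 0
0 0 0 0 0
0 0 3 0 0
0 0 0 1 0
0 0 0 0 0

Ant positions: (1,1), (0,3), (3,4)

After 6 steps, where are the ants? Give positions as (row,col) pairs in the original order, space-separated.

Step 1: ant0:(1,1)->N->(0,1) | ant1:(0,3)->W->(0,2) | ant2:(3,4)->W->(3,3)
  grid max=4 at (0,2)
Step 2: ant0:(0,1)->E->(0,2) | ant1:(0,2)->W->(0,1) | ant2:(3,3)->N->(2,3)
  grid max=5 at (0,2)
Step 3: ant0:(0,2)->W->(0,1) | ant1:(0,1)->E->(0,2) | ant2:(2,3)->S->(3,3)
  grid max=6 at (0,2)
Step 4: ant0:(0,1)->E->(0,2) | ant1:(0,2)->W->(0,1) | ant2:(3,3)->N->(2,3)
  grid max=7 at (0,2)
Step 5: ant0:(0,2)->W->(0,1) | ant1:(0,1)->E->(0,2) | ant2:(2,3)->S->(3,3)
  grid max=8 at (0,2)
Step 6: ant0:(0,1)->E->(0,2) | ant1:(0,2)->W->(0,1) | ant2:(3,3)->N->(2,3)
  grid max=9 at (0,2)

(0,2) (0,1) (2,3)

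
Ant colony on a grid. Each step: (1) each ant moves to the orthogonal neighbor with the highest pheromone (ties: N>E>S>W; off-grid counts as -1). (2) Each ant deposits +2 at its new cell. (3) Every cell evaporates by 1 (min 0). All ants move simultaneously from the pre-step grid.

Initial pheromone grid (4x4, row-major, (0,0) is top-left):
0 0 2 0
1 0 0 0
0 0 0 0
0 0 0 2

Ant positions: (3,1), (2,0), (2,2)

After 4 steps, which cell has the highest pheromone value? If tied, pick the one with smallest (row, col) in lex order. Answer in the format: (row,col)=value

Step 1: ant0:(3,1)->N->(2,1) | ant1:(2,0)->N->(1,0) | ant2:(2,2)->N->(1,2)
  grid max=2 at (1,0)
Step 2: ant0:(2,1)->N->(1,1) | ant1:(1,0)->N->(0,0) | ant2:(1,2)->N->(0,2)
  grid max=2 at (0,2)
Step 3: ant0:(1,1)->W->(1,0) | ant1:(0,0)->S->(1,0) | ant2:(0,2)->E->(0,3)
  grid max=4 at (1,0)
Step 4: ant0:(1,0)->N->(0,0) | ant1:(1,0)->N->(0,0) | ant2:(0,3)->W->(0,2)
  grid max=3 at (0,0)
Final grid:
  3 0 2 0
  3 0 0 0
  0 0 0 0
  0 0 0 0
Max pheromone 3 at (0,0)

Answer: (0,0)=3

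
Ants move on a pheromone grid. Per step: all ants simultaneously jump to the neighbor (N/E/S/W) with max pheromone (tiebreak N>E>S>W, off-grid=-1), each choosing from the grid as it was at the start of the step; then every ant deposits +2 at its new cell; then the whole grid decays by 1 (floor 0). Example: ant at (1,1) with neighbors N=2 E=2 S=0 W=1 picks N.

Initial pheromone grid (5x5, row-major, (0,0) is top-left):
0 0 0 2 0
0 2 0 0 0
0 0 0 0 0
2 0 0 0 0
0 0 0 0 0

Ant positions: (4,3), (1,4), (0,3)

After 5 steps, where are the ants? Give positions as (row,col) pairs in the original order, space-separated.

Step 1: ant0:(4,3)->N->(3,3) | ant1:(1,4)->N->(0,4) | ant2:(0,3)->E->(0,4)
  grid max=3 at (0,4)
Step 2: ant0:(3,3)->N->(2,3) | ant1:(0,4)->W->(0,3) | ant2:(0,4)->W->(0,3)
  grid max=4 at (0,3)
Step 3: ant0:(2,3)->N->(1,3) | ant1:(0,3)->E->(0,4) | ant2:(0,3)->E->(0,4)
  grid max=5 at (0,4)
Step 4: ant0:(1,3)->N->(0,3) | ant1:(0,4)->W->(0,3) | ant2:(0,4)->W->(0,3)
  grid max=8 at (0,3)
Step 5: ant0:(0,3)->E->(0,4) | ant1:(0,3)->E->(0,4) | ant2:(0,3)->E->(0,4)
  grid max=9 at (0,4)

(0,4) (0,4) (0,4)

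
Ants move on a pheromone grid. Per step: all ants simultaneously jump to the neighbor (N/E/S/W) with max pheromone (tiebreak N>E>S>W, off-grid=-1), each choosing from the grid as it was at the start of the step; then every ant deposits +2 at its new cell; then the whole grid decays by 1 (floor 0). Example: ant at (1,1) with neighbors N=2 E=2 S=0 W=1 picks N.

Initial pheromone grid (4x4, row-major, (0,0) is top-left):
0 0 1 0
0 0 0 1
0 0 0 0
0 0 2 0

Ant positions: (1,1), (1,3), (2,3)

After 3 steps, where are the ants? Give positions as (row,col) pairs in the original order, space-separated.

Step 1: ant0:(1,1)->N->(0,1) | ant1:(1,3)->N->(0,3) | ant2:(2,3)->N->(1,3)
  grid max=2 at (1,3)
Step 2: ant0:(0,1)->E->(0,2) | ant1:(0,3)->S->(1,3) | ant2:(1,3)->N->(0,3)
  grid max=3 at (1,3)
Step 3: ant0:(0,2)->E->(0,3) | ant1:(1,3)->N->(0,3) | ant2:(0,3)->S->(1,3)
  grid max=5 at (0,3)

(0,3) (0,3) (1,3)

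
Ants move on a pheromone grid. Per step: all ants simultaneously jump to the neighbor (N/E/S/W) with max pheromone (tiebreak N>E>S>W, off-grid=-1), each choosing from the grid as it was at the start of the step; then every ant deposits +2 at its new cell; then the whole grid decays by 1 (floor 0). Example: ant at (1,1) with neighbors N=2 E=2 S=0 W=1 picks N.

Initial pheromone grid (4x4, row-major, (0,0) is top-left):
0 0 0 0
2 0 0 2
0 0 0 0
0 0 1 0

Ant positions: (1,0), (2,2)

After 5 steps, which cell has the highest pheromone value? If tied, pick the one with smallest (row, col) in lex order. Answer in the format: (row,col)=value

Step 1: ant0:(1,0)->N->(0,0) | ant1:(2,2)->S->(3,2)
  grid max=2 at (3,2)
Step 2: ant0:(0,0)->S->(1,0) | ant1:(3,2)->N->(2,2)
  grid max=2 at (1,0)
Step 3: ant0:(1,0)->N->(0,0) | ant1:(2,2)->S->(3,2)
  grid max=2 at (3,2)
Step 4: ant0:(0,0)->S->(1,0) | ant1:(3,2)->N->(2,2)
  grid max=2 at (1,0)
Step 5: ant0:(1,0)->N->(0,0) | ant1:(2,2)->S->(3,2)
  grid max=2 at (3,2)
Final grid:
  1 0 0 0
  1 0 0 0
  0 0 0 0
  0 0 2 0
Max pheromone 2 at (3,2)

Answer: (3,2)=2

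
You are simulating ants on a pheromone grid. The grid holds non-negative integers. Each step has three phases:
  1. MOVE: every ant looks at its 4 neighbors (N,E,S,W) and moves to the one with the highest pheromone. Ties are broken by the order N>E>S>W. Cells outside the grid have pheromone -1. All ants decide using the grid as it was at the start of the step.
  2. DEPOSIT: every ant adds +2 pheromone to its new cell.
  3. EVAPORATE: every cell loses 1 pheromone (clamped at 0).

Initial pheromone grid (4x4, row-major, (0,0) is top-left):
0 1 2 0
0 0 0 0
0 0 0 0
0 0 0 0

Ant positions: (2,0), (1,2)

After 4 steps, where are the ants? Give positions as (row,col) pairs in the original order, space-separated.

Step 1: ant0:(2,0)->N->(1,0) | ant1:(1,2)->N->(0,2)
  grid max=3 at (0,2)
Step 2: ant0:(1,0)->N->(0,0) | ant1:(0,2)->E->(0,3)
  grid max=2 at (0,2)
Step 3: ant0:(0,0)->E->(0,1) | ant1:(0,3)->W->(0,2)
  grid max=3 at (0,2)
Step 4: ant0:(0,1)->E->(0,2) | ant1:(0,2)->W->(0,1)
  grid max=4 at (0,2)

(0,2) (0,1)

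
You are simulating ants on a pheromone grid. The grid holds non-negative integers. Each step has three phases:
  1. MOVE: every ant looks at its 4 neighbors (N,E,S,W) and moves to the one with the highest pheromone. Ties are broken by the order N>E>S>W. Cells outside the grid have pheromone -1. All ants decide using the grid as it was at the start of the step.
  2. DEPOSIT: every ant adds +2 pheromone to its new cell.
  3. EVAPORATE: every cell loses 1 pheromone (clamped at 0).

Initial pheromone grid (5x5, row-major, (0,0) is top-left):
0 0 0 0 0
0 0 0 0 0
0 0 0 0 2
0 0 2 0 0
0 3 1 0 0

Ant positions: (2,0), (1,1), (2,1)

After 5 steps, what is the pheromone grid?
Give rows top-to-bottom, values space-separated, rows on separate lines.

After step 1: ants at (1,0),(0,1),(1,1)
  0 1 0 0 0
  1 1 0 0 0
  0 0 0 0 1
  0 0 1 0 0
  0 2 0 0 0
After step 2: ants at (1,1),(1,1),(0,1)
  0 2 0 0 0
  0 4 0 0 0
  0 0 0 0 0
  0 0 0 0 0
  0 1 0 0 0
After step 3: ants at (0,1),(0,1),(1,1)
  0 5 0 0 0
  0 5 0 0 0
  0 0 0 0 0
  0 0 0 0 0
  0 0 0 0 0
After step 4: ants at (1,1),(1,1),(0,1)
  0 6 0 0 0
  0 8 0 0 0
  0 0 0 0 0
  0 0 0 0 0
  0 0 0 0 0
After step 5: ants at (0,1),(0,1),(1,1)
  0 9 0 0 0
  0 9 0 0 0
  0 0 0 0 0
  0 0 0 0 0
  0 0 0 0 0

0 9 0 0 0
0 9 0 0 0
0 0 0 0 0
0 0 0 0 0
0 0 0 0 0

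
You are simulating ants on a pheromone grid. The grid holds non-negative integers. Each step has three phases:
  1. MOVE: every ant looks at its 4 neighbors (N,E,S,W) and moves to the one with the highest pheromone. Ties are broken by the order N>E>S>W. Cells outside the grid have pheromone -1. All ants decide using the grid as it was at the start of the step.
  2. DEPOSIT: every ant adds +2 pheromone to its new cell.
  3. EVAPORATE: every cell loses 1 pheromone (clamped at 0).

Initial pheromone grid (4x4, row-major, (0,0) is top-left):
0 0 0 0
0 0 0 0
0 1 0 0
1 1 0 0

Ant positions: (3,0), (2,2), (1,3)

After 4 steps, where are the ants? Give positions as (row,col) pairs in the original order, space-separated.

Step 1: ant0:(3,0)->E->(3,1) | ant1:(2,2)->W->(2,1) | ant2:(1,3)->N->(0,3)
  grid max=2 at (2,1)
Step 2: ant0:(3,1)->N->(2,1) | ant1:(2,1)->S->(3,1) | ant2:(0,3)->S->(1,3)
  grid max=3 at (2,1)
Step 3: ant0:(2,1)->S->(3,1) | ant1:(3,1)->N->(2,1) | ant2:(1,3)->N->(0,3)
  grid max=4 at (2,1)
Step 4: ant0:(3,1)->N->(2,1) | ant1:(2,1)->S->(3,1) | ant2:(0,3)->S->(1,3)
  grid max=5 at (2,1)

(2,1) (3,1) (1,3)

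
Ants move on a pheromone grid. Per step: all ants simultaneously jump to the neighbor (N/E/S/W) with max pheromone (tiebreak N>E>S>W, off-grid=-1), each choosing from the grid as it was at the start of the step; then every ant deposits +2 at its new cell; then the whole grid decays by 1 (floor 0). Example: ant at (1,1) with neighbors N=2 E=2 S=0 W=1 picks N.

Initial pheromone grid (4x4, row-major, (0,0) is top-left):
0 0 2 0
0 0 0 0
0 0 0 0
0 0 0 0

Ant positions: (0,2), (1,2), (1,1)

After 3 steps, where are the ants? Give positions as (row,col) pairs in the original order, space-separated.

Step 1: ant0:(0,2)->E->(0,3) | ant1:(1,2)->N->(0,2) | ant2:(1,1)->N->(0,1)
  grid max=3 at (0,2)
Step 2: ant0:(0,3)->W->(0,2) | ant1:(0,2)->E->(0,3) | ant2:(0,1)->E->(0,2)
  grid max=6 at (0,2)
Step 3: ant0:(0,2)->E->(0,3) | ant1:(0,3)->W->(0,2) | ant2:(0,2)->E->(0,3)
  grid max=7 at (0,2)

(0,3) (0,2) (0,3)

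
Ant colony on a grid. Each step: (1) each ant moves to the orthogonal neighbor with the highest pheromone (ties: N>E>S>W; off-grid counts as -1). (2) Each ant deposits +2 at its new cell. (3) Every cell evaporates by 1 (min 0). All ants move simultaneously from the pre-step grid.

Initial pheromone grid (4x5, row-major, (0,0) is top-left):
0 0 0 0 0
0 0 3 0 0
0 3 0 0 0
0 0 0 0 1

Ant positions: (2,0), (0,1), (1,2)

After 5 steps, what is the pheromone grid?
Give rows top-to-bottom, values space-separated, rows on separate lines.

After step 1: ants at (2,1),(0,2),(0,2)
  0 0 3 0 0
  0 0 2 0 0
  0 4 0 0 0
  0 0 0 0 0
After step 2: ants at (1,1),(1,2),(1,2)
  0 0 2 0 0
  0 1 5 0 0
  0 3 0 0 0
  0 0 0 0 0
After step 3: ants at (1,2),(0,2),(0,2)
  0 0 5 0 0
  0 0 6 0 0
  0 2 0 0 0
  0 0 0 0 0
After step 4: ants at (0,2),(1,2),(1,2)
  0 0 6 0 0
  0 0 9 0 0
  0 1 0 0 0
  0 0 0 0 0
After step 5: ants at (1,2),(0,2),(0,2)
  0 0 9 0 0
  0 0 10 0 0
  0 0 0 0 0
  0 0 0 0 0

0 0 9 0 0
0 0 10 0 0
0 0 0 0 0
0 0 0 0 0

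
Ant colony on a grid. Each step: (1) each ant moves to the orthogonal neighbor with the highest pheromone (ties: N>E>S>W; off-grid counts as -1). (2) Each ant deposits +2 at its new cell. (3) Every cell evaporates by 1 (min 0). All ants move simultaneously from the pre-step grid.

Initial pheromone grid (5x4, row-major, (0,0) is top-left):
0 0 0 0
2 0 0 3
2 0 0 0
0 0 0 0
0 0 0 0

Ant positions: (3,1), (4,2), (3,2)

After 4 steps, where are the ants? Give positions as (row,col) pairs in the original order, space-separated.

Step 1: ant0:(3,1)->N->(2,1) | ant1:(4,2)->N->(3,2) | ant2:(3,2)->N->(2,2)
  grid max=2 at (1,3)
Step 2: ant0:(2,1)->E->(2,2) | ant1:(3,2)->N->(2,2) | ant2:(2,2)->S->(3,2)
  grid max=4 at (2,2)
Step 3: ant0:(2,2)->S->(3,2) | ant1:(2,2)->S->(3,2) | ant2:(3,2)->N->(2,2)
  grid max=5 at (2,2)
Step 4: ant0:(3,2)->N->(2,2) | ant1:(3,2)->N->(2,2) | ant2:(2,2)->S->(3,2)
  grid max=8 at (2,2)

(2,2) (2,2) (3,2)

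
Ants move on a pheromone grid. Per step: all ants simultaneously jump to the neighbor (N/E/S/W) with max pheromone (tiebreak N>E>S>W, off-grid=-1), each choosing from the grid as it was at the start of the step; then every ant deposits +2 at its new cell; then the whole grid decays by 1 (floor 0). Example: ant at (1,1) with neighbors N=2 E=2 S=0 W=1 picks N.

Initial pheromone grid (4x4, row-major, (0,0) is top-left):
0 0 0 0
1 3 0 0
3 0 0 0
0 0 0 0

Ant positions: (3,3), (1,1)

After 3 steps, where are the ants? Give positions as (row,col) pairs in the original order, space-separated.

Step 1: ant0:(3,3)->N->(2,3) | ant1:(1,1)->W->(1,0)
  grid max=2 at (1,0)
Step 2: ant0:(2,3)->N->(1,3) | ant1:(1,0)->E->(1,1)
  grid max=3 at (1,1)
Step 3: ant0:(1,3)->N->(0,3) | ant1:(1,1)->W->(1,0)
  grid max=2 at (1,0)

(0,3) (1,0)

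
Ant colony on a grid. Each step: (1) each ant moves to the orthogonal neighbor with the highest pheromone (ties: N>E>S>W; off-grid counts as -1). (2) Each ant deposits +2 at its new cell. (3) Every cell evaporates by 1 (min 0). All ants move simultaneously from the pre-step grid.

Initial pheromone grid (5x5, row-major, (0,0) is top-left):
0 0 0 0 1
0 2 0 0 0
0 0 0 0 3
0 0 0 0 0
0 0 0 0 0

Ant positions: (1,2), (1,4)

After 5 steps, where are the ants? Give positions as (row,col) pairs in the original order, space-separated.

Step 1: ant0:(1,2)->W->(1,1) | ant1:(1,4)->S->(2,4)
  grid max=4 at (2,4)
Step 2: ant0:(1,1)->N->(0,1) | ant1:(2,4)->N->(1,4)
  grid max=3 at (2,4)
Step 3: ant0:(0,1)->S->(1,1) | ant1:(1,4)->S->(2,4)
  grid max=4 at (2,4)
Step 4: ant0:(1,1)->N->(0,1) | ant1:(2,4)->N->(1,4)
  grid max=3 at (2,4)
Step 5: ant0:(0,1)->S->(1,1) | ant1:(1,4)->S->(2,4)
  grid max=4 at (2,4)

(1,1) (2,4)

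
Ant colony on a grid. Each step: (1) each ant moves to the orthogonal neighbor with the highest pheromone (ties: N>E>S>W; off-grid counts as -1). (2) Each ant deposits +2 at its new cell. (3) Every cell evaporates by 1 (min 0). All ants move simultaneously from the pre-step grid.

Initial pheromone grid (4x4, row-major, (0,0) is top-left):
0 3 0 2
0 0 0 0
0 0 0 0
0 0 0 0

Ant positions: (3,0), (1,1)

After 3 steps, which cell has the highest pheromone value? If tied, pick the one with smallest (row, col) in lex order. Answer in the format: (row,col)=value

Answer: (0,1)=4

Derivation:
Step 1: ant0:(3,0)->N->(2,0) | ant1:(1,1)->N->(0,1)
  grid max=4 at (0,1)
Step 2: ant0:(2,0)->N->(1,0) | ant1:(0,1)->E->(0,2)
  grid max=3 at (0,1)
Step 3: ant0:(1,0)->N->(0,0) | ant1:(0,2)->W->(0,1)
  grid max=4 at (0,1)
Final grid:
  1 4 0 0
  0 0 0 0
  0 0 0 0
  0 0 0 0
Max pheromone 4 at (0,1)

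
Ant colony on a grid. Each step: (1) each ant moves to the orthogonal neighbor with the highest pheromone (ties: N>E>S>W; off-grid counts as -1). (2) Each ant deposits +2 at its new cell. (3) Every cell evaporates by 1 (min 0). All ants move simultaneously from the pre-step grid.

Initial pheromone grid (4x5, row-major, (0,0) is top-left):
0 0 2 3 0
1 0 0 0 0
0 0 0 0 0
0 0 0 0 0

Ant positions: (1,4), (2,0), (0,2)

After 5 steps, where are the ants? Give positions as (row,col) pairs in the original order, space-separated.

Step 1: ant0:(1,4)->N->(0,4) | ant1:(2,0)->N->(1,0) | ant2:(0,2)->E->(0,3)
  grid max=4 at (0,3)
Step 2: ant0:(0,4)->W->(0,3) | ant1:(1,0)->N->(0,0) | ant2:(0,3)->E->(0,4)
  grid max=5 at (0,3)
Step 3: ant0:(0,3)->E->(0,4) | ant1:(0,0)->S->(1,0) | ant2:(0,4)->W->(0,3)
  grid max=6 at (0,3)
Step 4: ant0:(0,4)->W->(0,3) | ant1:(1,0)->N->(0,0) | ant2:(0,3)->E->(0,4)
  grid max=7 at (0,3)
Step 5: ant0:(0,3)->E->(0,4) | ant1:(0,0)->S->(1,0) | ant2:(0,4)->W->(0,3)
  grid max=8 at (0,3)

(0,4) (1,0) (0,3)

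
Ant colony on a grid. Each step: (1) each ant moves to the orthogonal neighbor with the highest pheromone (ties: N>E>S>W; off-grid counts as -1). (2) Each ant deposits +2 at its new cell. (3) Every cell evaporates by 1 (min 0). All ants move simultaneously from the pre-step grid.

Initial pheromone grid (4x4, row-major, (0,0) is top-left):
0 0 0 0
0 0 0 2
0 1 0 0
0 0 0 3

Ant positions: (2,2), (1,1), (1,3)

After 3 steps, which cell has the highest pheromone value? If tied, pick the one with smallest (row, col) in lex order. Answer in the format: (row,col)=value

Step 1: ant0:(2,2)->W->(2,1) | ant1:(1,1)->S->(2,1) | ant2:(1,3)->N->(0,3)
  grid max=4 at (2,1)
Step 2: ant0:(2,1)->N->(1,1) | ant1:(2,1)->N->(1,1) | ant2:(0,3)->S->(1,3)
  grid max=3 at (1,1)
Step 3: ant0:(1,1)->S->(2,1) | ant1:(1,1)->S->(2,1) | ant2:(1,3)->N->(0,3)
  grid max=6 at (2,1)
Final grid:
  0 0 0 1
  0 2 0 1
  0 6 0 0
  0 0 0 0
Max pheromone 6 at (2,1)

Answer: (2,1)=6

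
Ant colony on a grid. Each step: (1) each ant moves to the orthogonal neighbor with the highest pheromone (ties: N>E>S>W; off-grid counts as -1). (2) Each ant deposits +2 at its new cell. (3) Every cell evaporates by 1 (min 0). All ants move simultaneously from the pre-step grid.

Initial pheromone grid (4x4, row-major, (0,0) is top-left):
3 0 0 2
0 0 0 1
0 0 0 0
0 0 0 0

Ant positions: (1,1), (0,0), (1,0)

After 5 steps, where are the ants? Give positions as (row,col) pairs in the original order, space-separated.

Step 1: ant0:(1,1)->N->(0,1) | ant1:(0,0)->E->(0,1) | ant2:(1,0)->N->(0,0)
  grid max=4 at (0,0)
Step 2: ant0:(0,1)->W->(0,0) | ant1:(0,1)->W->(0,0) | ant2:(0,0)->E->(0,1)
  grid max=7 at (0,0)
Step 3: ant0:(0,0)->E->(0,1) | ant1:(0,0)->E->(0,1) | ant2:(0,1)->W->(0,0)
  grid max=8 at (0,0)
Step 4: ant0:(0,1)->W->(0,0) | ant1:(0,1)->W->(0,0) | ant2:(0,0)->E->(0,1)
  grid max=11 at (0,0)
Step 5: ant0:(0,0)->E->(0,1) | ant1:(0,0)->E->(0,1) | ant2:(0,1)->W->(0,0)
  grid max=12 at (0,0)

(0,1) (0,1) (0,0)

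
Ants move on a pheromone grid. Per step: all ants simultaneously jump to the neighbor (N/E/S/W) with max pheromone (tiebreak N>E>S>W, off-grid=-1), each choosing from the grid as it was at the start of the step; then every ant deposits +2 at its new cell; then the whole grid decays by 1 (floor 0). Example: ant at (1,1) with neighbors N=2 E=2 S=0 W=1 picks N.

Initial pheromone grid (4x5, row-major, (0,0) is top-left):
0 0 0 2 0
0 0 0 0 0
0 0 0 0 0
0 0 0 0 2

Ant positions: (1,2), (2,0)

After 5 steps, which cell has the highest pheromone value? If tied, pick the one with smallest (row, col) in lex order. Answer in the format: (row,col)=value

Step 1: ant0:(1,2)->N->(0,2) | ant1:(2,0)->N->(1,0)
  grid max=1 at (0,2)
Step 2: ant0:(0,2)->E->(0,3) | ant1:(1,0)->N->(0,0)
  grid max=2 at (0,3)
Step 3: ant0:(0,3)->E->(0,4) | ant1:(0,0)->E->(0,1)
  grid max=1 at (0,1)
Step 4: ant0:(0,4)->W->(0,3) | ant1:(0,1)->E->(0,2)
  grid max=2 at (0,3)
Step 5: ant0:(0,3)->W->(0,2) | ant1:(0,2)->E->(0,3)
  grid max=3 at (0,3)
Final grid:
  0 0 2 3 0
  0 0 0 0 0
  0 0 0 0 0
  0 0 0 0 0
Max pheromone 3 at (0,3)

Answer: (0,3)=3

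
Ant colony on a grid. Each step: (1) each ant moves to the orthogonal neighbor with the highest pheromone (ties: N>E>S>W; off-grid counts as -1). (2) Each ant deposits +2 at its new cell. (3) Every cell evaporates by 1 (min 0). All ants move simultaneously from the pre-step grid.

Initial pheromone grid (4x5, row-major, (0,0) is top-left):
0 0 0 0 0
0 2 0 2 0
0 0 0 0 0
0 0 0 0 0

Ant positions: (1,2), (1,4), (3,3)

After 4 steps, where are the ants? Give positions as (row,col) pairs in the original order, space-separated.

Step 1: ant0:(1,2)->E->(1,3) | ant1:(1,4)->W->(1,3) | ant2:(3,3)->N->(2,3)
  grid max=5 at (1,3)
Step 2: ant0:(1,3)->S->(2,3) | ant1:(1,3)->S->(2,3) | ant2:(2,3)->N->(1,3)
  grid max=6 at (1,3)
Step 3: ant0:(2,3)->N->(1,3) | ant1:(2,3)->N->(1,3) | ant2:(1,3)->S->(2,3)
  grid max=9 at (1,3)
Step 4: ant0:(1,3)->S->(2,3) | ant1:(1,3)->S->(2,3) | ant2:(2,3)->N->(1,3)
  grid max=10 at (1,3)

(2,3) (2,3) (1,3)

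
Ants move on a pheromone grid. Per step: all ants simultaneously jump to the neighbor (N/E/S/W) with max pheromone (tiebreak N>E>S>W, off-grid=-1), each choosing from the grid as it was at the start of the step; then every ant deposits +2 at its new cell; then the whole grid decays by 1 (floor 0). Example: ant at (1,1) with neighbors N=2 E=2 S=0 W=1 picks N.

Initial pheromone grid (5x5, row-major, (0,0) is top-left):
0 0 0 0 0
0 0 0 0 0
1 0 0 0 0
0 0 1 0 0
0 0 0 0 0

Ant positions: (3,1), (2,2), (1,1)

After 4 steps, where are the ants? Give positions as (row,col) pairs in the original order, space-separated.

Step 1: ant0:(3,1)->E->(3,2) | ant1:(2,2)->S->(3,2) | ant2:(1,1)->N->(0,1)
  grid max=4 at (3,2)
Step 2: ant0:(3,2)->N->(2,2) | ant1:(3,2)->N->(2,2) | ant2:(0,1)->E->(0,2)
  grid max=3 at (2,2)
Step 3: ant0:(2,2)->S->(3,2) | ant1:(2,2)->S->(3,2) | ant2:(0,2)->E->(0,3)
  grid max=6 at (3,2)
Step 4: ant0:(3,2)->N->(2,2) | ant1:(3,2)->N->(2,2) | ant2:(0,3)->E->(0,4)
  grid max=5 at (2,2)

(2,2) (2,2) (0,4)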